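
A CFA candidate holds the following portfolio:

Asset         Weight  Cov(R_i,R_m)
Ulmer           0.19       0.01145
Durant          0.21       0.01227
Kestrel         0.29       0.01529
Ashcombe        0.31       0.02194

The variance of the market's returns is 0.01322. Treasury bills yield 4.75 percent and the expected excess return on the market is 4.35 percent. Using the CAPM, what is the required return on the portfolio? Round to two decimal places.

β_Ulmer = 0.01145 / 0.01322 = 0.8661
β_Durant = 0.01227 / 0.01322 = 0.9281
β_Kestrel = 0.01529 / 0.01322 = 1.1566
β_Ashcombe = 0.02194 / 0.01322 = 1.6596
β_P = Σ w_i β_i = 0.19×0.8661 + 0.21×0.9281 + 0.29×1.1566 + 0.31×1.6596 = 1.2094
E(R_P) = R_f + β_P × MRP = 4.75% + 1.2094 × 4.35% = 10.01%

10.01%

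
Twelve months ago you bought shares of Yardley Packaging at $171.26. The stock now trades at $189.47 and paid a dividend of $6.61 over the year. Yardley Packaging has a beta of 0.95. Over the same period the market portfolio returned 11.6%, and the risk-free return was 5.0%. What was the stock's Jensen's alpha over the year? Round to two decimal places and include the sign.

+3.22%

Realised HPR = (P1 + D1 − P0) / P0 = (189.47 + 6.61 − 171.26) / 171.26 = 24.82 / 171.26 = 14.4926%
MRP = 11.6% − 5.0% = 6.60%
CAPM required = R_f + β·MRP = 5.0% + 0.95 × 6.6% = 11.2700%
α = realised − required = 14.4926% − 11.2700% = +3.22%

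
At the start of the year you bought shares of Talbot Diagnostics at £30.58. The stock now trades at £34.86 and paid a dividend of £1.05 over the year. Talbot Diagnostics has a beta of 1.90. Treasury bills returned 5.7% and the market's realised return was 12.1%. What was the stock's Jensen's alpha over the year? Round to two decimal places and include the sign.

Realised HPR = (P1 + D1 − P0) / P0 = (34.86 + 1.05 − 30.58) / 30.58 = 5.33 / 30.58 = 17.4297%
MRP = 12.1% − 5.7% = 6.40%
CAPM required = R_f + β·MRP = 5.7% + 1.90 × 6.4% = 17.8600%
α = realised − required = 17.4297% − 17.8600% = -0.43%

-0.43%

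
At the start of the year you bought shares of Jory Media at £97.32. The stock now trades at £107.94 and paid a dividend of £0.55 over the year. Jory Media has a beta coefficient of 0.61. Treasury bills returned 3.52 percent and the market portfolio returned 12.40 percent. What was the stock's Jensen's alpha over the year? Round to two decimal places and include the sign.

+2.54%

Realised HPR = (P1 + D1 − P0) / P0 = (107.94 + 0.55 − 97.32) / 97.32 = 11.17 / 97.32 = 11.4776%
MRP = 12.40% − 3.52% = 8.88%
CAPM required = R_f + β·MRP = 3.52% + 0.61 × 8.88% = 8.9368%
α = realised − required = 11.4776% − 8.9368% = +2.54%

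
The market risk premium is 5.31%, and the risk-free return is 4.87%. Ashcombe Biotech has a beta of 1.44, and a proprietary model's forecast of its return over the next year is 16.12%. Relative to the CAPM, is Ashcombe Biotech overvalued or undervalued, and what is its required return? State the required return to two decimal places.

Required return = R_f + β·MRP = 4.87% + 1.44 × 5.31% = 12.52%
Forecast 16.12% > required 12.52% → the stock plots above the SML → undervalued.

Undervalued; required return 12.52%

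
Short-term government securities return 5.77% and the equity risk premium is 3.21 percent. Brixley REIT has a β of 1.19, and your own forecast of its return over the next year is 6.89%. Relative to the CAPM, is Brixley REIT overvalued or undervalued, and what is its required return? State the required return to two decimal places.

Required return = R_f + β·MRP = 5.77% + 1.19 × 3.21% = 9.59%
Forecast 6.89% < required 9.59% → the stock plots below the SML → overvalued.

Overvalued; required return 9.59%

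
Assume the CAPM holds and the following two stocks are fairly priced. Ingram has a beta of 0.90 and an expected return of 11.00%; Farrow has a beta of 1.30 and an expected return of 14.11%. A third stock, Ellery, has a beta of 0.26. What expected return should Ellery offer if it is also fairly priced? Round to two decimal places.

MRP (SML slope) = (14.11% − 11.00%) / (1.30 − 0.90) = 3.11% / 0.40 = 7.7750%
R_f (intercept) = 11.00% − 0.90 × 7.7750% = 4.0025%
E(R_Ellery) = R_f + β × MRP = 4.0025% + 0.26 × 7.7750% = 6.02%

6.02%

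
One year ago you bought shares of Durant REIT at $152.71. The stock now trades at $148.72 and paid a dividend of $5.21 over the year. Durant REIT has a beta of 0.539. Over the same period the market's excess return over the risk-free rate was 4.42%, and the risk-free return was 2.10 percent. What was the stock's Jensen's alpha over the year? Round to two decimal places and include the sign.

-3.68%

Realised HPR = (P1 + D1 − P0) / P0 = (148.72 + 5.21 − 152.71) / 152.71 = 1.22 / 152.71 = 0.7989%
CAPM required = R_f + β·MRP = 2.10% + 0.539 × 4.42% = 4.48238%
α = realised − required = 0.7989% − 4.48238% = -3.68%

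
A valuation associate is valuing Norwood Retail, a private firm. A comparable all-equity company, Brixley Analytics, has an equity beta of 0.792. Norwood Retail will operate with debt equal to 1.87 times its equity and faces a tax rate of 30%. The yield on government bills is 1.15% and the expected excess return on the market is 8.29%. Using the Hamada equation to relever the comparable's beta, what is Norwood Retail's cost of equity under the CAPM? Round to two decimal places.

16.31%

β_L = β_U × [1 + (1 − t)(D/E)] = 0.792 × [1 + (1 − 0.30) × 1.87]
    = 0.792 × [1 + 0.70 × 1.87] = 0.792 × 2.3090 = 1.8287
E(R) = R_f + β_L × MRP = 1.15% + 1.8287 × 8.29% = 16.31%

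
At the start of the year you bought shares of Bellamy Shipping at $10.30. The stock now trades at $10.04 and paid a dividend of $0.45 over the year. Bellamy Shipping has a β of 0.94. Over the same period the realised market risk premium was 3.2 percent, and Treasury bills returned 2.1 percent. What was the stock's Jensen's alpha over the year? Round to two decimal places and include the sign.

Realised HPR = (P1 + D1 − P0) / P0 = (10.04 + 0.45 − 10.30) / 10.30 = 0.19 / 10.30 = 1.8447%
CAPM required = R_f + β·MRP = 2.1% + 0.94 × 3.2% = 5.1080%
α = realised − required = 1.8447% − 5.1080% = -3.26%

-3.26%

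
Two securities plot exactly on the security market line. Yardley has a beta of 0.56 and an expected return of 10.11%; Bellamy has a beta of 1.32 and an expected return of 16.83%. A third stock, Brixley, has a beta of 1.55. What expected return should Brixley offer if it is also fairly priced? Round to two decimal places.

MRP (SML slope) = (16.83% − 10.11%) / (1.32 − 0.56) = 6.72% / 0.76 = 8.8421%
R_f (intercept) = 10.11% − 0.56 × 8.8421% = 5.1584%
E(R_Brixley) = R_f + β × MRP = 5.1584% + 1.55 × 8.8421% = 18.86%

18.86%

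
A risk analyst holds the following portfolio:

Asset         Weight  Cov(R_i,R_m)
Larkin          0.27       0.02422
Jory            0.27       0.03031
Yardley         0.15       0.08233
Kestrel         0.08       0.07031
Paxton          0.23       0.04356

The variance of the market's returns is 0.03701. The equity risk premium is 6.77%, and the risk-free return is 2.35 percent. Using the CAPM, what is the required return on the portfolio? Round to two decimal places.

β_Larkin = 0.02422 / 0.03701 = 0.6544
β_Jory = 0.03031 / 0.03701 = 0.8190
β_Yardley = 0.08233 / 0.03701 = 2.2245
β_Kestrel = 0.07031 / 0.03701 = 1.8998
β_Paxton = 0.04356 / 0.03701 = 1.1770
β_P = Σ w_i β_i = 0.27×0.6544 + 0.27×0.8190 + 0.15×2.2245 + 0.08×1.8998 + 0.23×1.1770 = 1.1542
E(R_P) = R_f + β_P × MRP = 2.35% + 1.1542 × 6.77% = 10.16%

10.16%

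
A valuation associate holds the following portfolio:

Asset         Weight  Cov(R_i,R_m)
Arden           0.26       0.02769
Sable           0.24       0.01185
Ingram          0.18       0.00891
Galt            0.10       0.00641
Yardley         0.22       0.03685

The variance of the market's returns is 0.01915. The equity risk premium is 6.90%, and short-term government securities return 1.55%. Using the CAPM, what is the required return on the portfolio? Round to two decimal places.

8.90%

β_Arden = 0.02769 / 0.01915 = 1.4460
β_Sable = 0.01185 / 0.01915 = 0.6188
β_Ingram = 0.00891 / 0.01915 = 0.4653
β_Galt = 0.00641 / 0.01915 = 0.3347
β_Yardley = 0.03685 / 0.01915 = 1.9243
β_P = Σ w_i β_i = 0.26×1.4460 + 0.24×0.6188 + 0.18×0.4653 + 0.10×0.3347 + 0.22×1.9243 = 1.0650
E(R_P) = R_f + β_P × MRP = 1.55% + 1.0650 × 6.90% = 8.90%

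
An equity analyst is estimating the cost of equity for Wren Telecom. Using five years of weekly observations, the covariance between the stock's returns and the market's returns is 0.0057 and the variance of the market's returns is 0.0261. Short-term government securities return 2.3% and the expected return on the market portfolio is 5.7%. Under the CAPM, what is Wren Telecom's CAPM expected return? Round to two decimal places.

3.04%

β = Cov(R_i, R_m) / Var(R_m) = 0.0057 / 0.0261 = 0.2184
MRP = 5.7% − 2.3% = 3.40%
E(R) = R_f + β × MRP = 2.3% + 0.2184 × 3.4% = 3.04%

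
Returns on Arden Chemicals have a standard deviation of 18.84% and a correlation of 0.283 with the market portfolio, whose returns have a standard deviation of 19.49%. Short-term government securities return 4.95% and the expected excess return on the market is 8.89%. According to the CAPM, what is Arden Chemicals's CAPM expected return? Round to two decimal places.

β = ρ × σ_i / σ_m = 0.283 × 18.84% / 19.49% = 0.2736
E(R) = 4.95% + 0.2736 × 8.89% = 7.38%

7.38%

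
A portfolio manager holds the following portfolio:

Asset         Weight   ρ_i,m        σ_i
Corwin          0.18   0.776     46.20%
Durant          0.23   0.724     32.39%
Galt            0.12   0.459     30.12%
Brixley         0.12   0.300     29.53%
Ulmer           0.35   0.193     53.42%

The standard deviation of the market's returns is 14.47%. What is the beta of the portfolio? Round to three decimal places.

β_Corwin = 0.776 × 46.20% / 14.47% = 2.4776
β_Durant = 0.724 × 32.39% / 14.47% = 1.6206
β_Galt = 0.459 × 30.12% / 14.47% = 0.9554
β_Brixley = 0.300 × 29.53% / 14.47% = 0.6122
β_Ulmer = 0.193 × 53.42% / 14.47% = 0.7125
β_P = Σ w_i β_i = 0.18×2.4776 + 0.23×1.6206 + 0.12×0.9554 + 0.12×0.6122 + 0.35×0.7125 = 1.2562

1.256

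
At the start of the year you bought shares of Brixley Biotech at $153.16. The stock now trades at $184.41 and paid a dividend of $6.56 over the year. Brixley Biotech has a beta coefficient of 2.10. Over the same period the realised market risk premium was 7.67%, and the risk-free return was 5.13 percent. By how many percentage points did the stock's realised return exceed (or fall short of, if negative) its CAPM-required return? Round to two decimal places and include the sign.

+3.45%

Realised HPR = (P1 + D1 − P0) / P0 = (184.41 + 6.56 − 153.16) / 153.16 = 37.81 / 153.16 = 24.6866%
CAPM required = R_f + β·MRP = 5.13% + 2.10 × 7.67% = 21.2370%
α = realised − required = 24.6866% − 21.2370% = +3.45%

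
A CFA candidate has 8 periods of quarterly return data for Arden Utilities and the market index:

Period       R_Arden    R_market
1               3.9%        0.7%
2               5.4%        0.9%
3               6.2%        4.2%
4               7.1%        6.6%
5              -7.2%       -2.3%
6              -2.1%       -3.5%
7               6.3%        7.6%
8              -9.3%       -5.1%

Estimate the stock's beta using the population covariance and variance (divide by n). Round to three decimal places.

1.225

Mean R_i = (3.9 + 5.4 + 6.2 + 7.1 − 7.2 − 2.1 + 6.3 − 9.3) / 8 = 1.2875%
Mean R_m = (0.7 + 0.9 + 4.2 + 6.6 − 2.3 − 3.5 + 7.6 − 5.1) / 8 = 1.1375%
Σ(R_i − R̄_i)(R_m − R̄_m) = 187.9938  ⇒  Cov = 187.9938 / 8 = 23.4992
Σ(R_m − R̄_m)² = 153.4588  ⇒  Var(R_m) = 153.4588 / 8 = 19.1824
β = Cov / Var(R_m) = 23.4992 / 19.1824 = 1.2250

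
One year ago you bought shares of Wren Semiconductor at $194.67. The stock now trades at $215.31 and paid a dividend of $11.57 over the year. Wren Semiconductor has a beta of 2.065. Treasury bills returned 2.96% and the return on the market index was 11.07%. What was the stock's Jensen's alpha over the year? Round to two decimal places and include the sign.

-3.16%

Realised HPR = (P1 + D1 − P0) / P0 = (215.31 + 11.57 − 194.67) / 194.67 = 32.21 / 194.67 = 16.5459%
MRP = 11.07% − 2.96% = 8.11%
CAPM required = R_f + β·MRP = 2.96% + 2.065 × 8.11% = 19.70715%
α = realised − required = 16.5459% − 19.70715% = -3.16%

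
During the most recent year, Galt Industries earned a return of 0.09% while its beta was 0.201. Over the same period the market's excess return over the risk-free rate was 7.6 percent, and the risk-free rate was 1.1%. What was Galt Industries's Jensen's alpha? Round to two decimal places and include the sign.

CAPM benchmark = R_f + β(R_m − R_f) = 1.1% + 0.201 × 7.6% = 2.6276%
α = actual − benchmark = 0.09% − 2.6276% = -2.54%

-2.54%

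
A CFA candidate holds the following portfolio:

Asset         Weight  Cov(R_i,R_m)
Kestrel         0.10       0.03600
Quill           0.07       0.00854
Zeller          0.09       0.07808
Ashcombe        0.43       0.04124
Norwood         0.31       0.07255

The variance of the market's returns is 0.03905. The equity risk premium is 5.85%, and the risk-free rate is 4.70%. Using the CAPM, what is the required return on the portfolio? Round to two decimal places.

12.41%

β_Kestrel = 0.03600 / 0.03905 = 0.9219
β_Quill = 0.00854 / 0.03905 = 0.2187
β_Zeller = 0.07808 / 0.03905 = 1.9995
β_Ashcombe = 0.04124 / 0.03905 = 1.0561
β_Norwood = 0.07255 / 0.03905 = 1.8579
β_P = Σ w_i β_i = 0.10×0.9219 + 0.07×0.2187 + 0.09×1.9995 + 0.43×1.0561 + 0.31×1.8579 = 1.3175
E(R_P) = R_f + β_P × MRP = 4.70% + 1.3175 × 5.85% = 12.41%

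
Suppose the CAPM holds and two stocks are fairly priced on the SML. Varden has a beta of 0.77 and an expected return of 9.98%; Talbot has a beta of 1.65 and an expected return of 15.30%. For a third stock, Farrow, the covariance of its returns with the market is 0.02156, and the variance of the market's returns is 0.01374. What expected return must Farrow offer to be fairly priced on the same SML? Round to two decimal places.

MRP = (15.30% − 9.98%) / (1.65 − 0.77) = 6.0455%
R_f = 9.98% − 0.77 × 6.0455% = 5.3250%
β_Farrow = Cov / Var(R_m) = 0.02156 / 0.01374 = 1.5691
E(R_Farrow) = R_f + β × MRP = 5.3250% + 1.5691 × 6.0455% = 14.81%

14.81%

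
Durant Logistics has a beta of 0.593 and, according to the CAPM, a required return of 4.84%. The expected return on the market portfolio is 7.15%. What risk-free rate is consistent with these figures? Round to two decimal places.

1.47%

E(R) = R_f + β(E(R_m) − R_f) = R_f(1 − β) + β·E(R_m)
4.84% = R_f × (1 − 0.593) + 0.593 × 7.15%
4.84% = R_f × 0.407 + 4.23995%
R_f = (4.84% − 4.23995%) / 0.407 = 1.47%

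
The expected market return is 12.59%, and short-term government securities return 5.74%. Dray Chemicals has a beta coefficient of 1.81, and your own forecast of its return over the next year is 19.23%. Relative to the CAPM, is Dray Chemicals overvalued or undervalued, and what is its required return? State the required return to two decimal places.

Undervalued; required return 18.14%

MRP = 12.59% − 5.74% = 6.85%
Required return = R_f + β·MRP = 5.74% + 1.81 × 6.85% = 18.14%
Forecast 19.23% > required 18.14% → the stock plots above the SML → undervalued.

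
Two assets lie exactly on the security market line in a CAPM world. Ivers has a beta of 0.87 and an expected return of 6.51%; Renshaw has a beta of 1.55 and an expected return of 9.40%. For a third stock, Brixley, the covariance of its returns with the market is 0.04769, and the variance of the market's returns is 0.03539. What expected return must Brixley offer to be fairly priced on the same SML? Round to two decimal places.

8.54%

MRP = (9.40% − 6.51%) / (1.55 − 0.87) = 4.2500%
R_f = 6.51% − 0.87 × 4.2500% = 2.8125%
β_Brixley = Cov / Var(R_m) = 0.04769 / 0.03539 = 1.3476
E(R_Brixley) = R_f + β × MRP = 2.8125% + 1.3476 × 4.2500% = 8.54%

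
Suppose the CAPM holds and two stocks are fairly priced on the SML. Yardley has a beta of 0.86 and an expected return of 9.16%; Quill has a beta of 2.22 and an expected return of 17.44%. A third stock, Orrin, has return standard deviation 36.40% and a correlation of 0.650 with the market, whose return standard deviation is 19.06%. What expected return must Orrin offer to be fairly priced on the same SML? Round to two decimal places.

11.48%

MRP = (17.44% − 9.16%) / (2.22 − 0.86) = 6.0882%
R_f = 9.16% − 0.86 × 6.0882% = 3.9241%
β_Orrin = ρ·σ_i/σ_m = 0.650 × 36.40 / 19.06 = 1.2413
E(R_Orrin) = R_f + β × MRP = 3.9241% + 1.2413 × 6.0882% = 11.48%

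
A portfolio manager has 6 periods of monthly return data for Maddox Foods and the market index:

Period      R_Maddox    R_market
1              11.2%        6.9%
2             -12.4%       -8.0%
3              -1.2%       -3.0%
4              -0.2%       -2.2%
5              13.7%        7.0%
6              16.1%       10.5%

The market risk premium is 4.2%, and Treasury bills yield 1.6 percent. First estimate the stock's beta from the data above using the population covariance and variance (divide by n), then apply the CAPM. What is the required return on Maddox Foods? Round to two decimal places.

Mean R_i = (11.2 − 12.4 − 1.2 − 0.2 + 13.7 + 16.1) / 6 = 4.5333%
Mean R_m = (6.9 − 8.0 − 3.0 − 2.2 + 7.0 + 10.5) / 6 = 1.8667%
Σ(R_i − R̄_i)(R_m − R̄_m) = 394.6967  ⇒  Cov = 394.6967 / 6 = 65.7828
Σ(R_m − R̄_m)² = 263.7933  ⇒  Var(R_m) = 263.7933 / 6 = 43.9656
β = Cov / Var(R_m) = 65.7828 / 43.9656 = 1.4962
E(R) = R_f + β × MRP = 1.6% + 1.4962 × 4.2% = 7.88%

7.88%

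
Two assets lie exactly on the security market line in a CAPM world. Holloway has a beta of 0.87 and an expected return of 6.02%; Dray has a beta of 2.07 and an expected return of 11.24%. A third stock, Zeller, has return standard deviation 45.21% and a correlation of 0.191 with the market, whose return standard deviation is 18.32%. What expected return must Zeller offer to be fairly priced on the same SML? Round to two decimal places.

MRP = (11.24% − 6.02%) / (2.07 − 0.87) = 4.3500%
R_f = 6.02% − 0.87 × 4.3500% = 2.2355%
β_Zeller = ρ·σ_i/σ_m = 0.191 × 45.21 / 18.32 = 0.4713
E(R_Zeller) = R_f + β × MRP = 2.2355% + 0.4713 × 4.3500% = 4.29%

4.29%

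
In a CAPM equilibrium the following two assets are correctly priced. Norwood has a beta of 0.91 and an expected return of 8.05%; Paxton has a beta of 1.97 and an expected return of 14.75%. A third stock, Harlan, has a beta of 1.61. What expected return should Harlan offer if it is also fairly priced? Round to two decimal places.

MRP (SML slope) = (14.75% − 8.05%) / (1.97 − 0.91) = 6.70% / 1.06 = 6.3208%
R_f (intercept) = 8.05% − 0.91 × 6.3208% = 2.2981%
E(R_Harlan) = R_f + β × MRP = 2.2981% + 1.61 × 6.3208% = 12.47%

12.47%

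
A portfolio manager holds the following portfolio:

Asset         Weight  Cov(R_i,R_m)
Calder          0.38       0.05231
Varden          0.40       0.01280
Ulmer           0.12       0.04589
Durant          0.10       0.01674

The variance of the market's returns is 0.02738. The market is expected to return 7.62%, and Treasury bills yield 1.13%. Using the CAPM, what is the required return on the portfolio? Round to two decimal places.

β_Calder = 0.05231 / 0.02738 = 1.9105
β_Varden = 0.01280 / 0.02738 = 0.4675
β_Ulmer = 0.04589 / 0.02738 = 1.6760
β_Durant = 0.01674 / 0.02738 = 0.6114
β_P = Σ w_i β_i = 0.38×1.9105 + 0.40×0.4675 + 0.12×1.6760 + 0.10×0.6114 = 1.1753
MRP = 7.62% − 1.13% = 6.49%
E(R_P) = R_f + β_P × MRP = 1.13% + 1.1753 × 6.49% = 8.76%

8.76%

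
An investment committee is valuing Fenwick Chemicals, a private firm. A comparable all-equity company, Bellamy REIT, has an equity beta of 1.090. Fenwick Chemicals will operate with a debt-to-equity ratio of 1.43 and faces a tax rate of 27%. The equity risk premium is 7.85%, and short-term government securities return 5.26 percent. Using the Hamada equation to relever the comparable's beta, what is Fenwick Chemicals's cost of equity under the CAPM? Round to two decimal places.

β_L = β_U × [1 + (1 − t)(D/E)] = 1.090 × [1 + (1 − 0.27) × 1.43]
    = 1.090 × [1 + 0.73 × 1.43] = 1.090 × 2.0439 = 2.2279
E(R) = R_f + β_L × MRP = 5.26% + 2.2279 × 7.85% = 22.75%

22.75%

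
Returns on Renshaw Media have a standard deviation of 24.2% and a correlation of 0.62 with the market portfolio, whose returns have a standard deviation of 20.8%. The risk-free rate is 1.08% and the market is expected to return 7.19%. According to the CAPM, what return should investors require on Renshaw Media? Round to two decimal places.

5.49%

β = ρ × σ_i / σ_m = 0.62 × 24.2% / 20.8% = 0.7213
MRP = 7.19% − 1.08% = 6.11%
E(R) = 1.08% + 0.7213 × 6.11% = 5.49%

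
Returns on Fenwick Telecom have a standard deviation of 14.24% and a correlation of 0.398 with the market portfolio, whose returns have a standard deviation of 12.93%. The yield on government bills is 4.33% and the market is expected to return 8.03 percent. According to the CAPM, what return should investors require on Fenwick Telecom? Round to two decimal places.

β = ρ × σ_i / σ_m = 0.398 × 14.24% / 12.93% = 0.4383
MRP = 8.03% − 4.33% = 3.70%
E(R) = 4.33% + 0.4383 × 3.70% = 5.95%

5.95%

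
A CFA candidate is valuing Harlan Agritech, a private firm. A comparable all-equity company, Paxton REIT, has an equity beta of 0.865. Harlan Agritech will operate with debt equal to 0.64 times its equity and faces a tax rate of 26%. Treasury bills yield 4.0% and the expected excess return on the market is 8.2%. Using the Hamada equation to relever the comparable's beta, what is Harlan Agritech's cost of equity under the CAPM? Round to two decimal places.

14.45%

β_L = β_U × [1 + (1 − t)(D/E)] = 0.865 × [1 + (1 − 0.26) × 0.64]
    = 0.865 × [1 + 0.74 × 0.64] = 0.865 × 1.4736 = 1.2747
E(R) = R_f + β_L × MRP = 4.0% + 1.2747 × 8.2% = 14.45%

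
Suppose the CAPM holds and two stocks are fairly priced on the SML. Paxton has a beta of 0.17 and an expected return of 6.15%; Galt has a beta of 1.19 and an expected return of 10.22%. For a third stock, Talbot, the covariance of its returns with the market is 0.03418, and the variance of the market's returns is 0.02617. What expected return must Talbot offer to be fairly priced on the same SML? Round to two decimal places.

10.68%

MRP = (10.22% − 6.15%) / (1.19 − 0.17) = 3.9902%
R_f = 6.15% − 0.17 × 3.9902% = 5.4717%
β_Talbot = Cov / Var(R_m) = 0.03418 / 0.02617 = 1.3061
E(R_Talbot) = R_f + β × MRP = 5.4717% + 1.3061 × 3.9902% = 10.68%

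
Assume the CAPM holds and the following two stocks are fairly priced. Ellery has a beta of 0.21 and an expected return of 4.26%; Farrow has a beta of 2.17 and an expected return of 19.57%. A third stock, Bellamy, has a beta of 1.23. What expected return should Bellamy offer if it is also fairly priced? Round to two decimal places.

12.23%

MRP (SML slope) = (19.57% − 4.26%) / (2.17 − 0.21) = 15.31% / 1.96 = 7.8112%
R_f (intercept) = 4.26% − 0.21 × 7.8112% = 2.6196%
E(R_Bellamy) = R_f + β × MRP = 2.6196% + 1.23 × 7.8112% = 12.23%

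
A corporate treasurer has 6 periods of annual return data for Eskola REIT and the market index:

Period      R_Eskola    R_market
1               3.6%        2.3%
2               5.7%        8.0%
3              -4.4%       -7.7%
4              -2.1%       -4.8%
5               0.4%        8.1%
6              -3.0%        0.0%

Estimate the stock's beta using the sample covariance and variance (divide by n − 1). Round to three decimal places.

Mean R_i = (3.6 + 5.7 − 4.4 − 2.1 + 0.4 − 3.0) / 6 = 0.0333%
Mean R_m = (2.3 + 8.0 − 7.7 − 4.8 + 8.1 + 0.0) / 6 = 0.9833%
Σ(R_i − R̄_i)(R_m − R̄_m) = 100.8833  ⇒  Cov = 100.8833 / 5 = 20.1767
Σ(R_m − R̄_m)² = 211.4283  ⇒  Var(R_m) = 211.4283 / 5 = 42.2857
β = Cov / Var(R_m) = 20.1767 / 42.2857 = 0.4772

0.477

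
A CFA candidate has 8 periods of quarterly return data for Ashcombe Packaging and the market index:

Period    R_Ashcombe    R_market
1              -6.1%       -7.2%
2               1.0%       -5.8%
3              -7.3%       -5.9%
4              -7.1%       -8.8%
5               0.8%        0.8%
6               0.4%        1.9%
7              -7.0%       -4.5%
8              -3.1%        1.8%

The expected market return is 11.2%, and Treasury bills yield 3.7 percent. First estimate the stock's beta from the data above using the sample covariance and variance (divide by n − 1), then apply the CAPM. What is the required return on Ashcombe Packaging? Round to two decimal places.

7.91%

Mean R_i = (-6.1 + 1.0 − 7.3 − 7.1 + 0.8 + 0.4 − 7.0 − 3.1) / 8 = -3.5500%
Mean R_m = (-7.2 − 5.8 − 5.9 − 8.8 + 0.8 + 1.9 − 4.5 + 1.8) / 8 = -3.4625%
Σ(R_i − R̄_i)(R_m − R̄_m) = 72.6550  ⇒  Cov = 72.6550 / 7 = 10.3793
Σ(R_m − R̄_m)² = 129.5588  ⇒  Var(R_m) = 129.5588 / 7 = 18.5084
β = Cov / Var(R_m) = 10.3793 / 18.5084 = 0.5608
MRP = 11.2% − 3.7% = 7.50%
E(R) = R_f + β × MRP = 3.7% + 0.5608 × 7.5% = 7.91%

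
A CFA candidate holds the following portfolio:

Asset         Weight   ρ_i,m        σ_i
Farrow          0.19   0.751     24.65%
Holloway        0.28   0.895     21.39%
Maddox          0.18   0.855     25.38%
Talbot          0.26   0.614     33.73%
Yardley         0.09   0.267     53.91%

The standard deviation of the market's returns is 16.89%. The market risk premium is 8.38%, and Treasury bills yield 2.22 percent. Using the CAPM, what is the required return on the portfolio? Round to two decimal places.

β_Farrow = 0.751 × 24.65% / 16.89% = 1.0960
β_Holloway = 0.895 × 21.39% / 16.89% = 1.1335
β_Maddox = 0.855 × 25.38% / 16.89% = 1.2848
β_Talbot = 0.614 × 33.73% / 16.89% = 1.2262
β_Yardley = 0.267 × 53.91% / 16.89% = 0.8522
β_P = Σ w_i β_i = 0.19×1.0960 + 0.28×1.1335 + 0.18×1.2848 + 0.26×1.2262 + 0.09×0.8522 = 1.1524
E(R_P) = R_f + β_P × MRP = 2.22% + 1.1524 × 8.38% = 11.88%

11.88%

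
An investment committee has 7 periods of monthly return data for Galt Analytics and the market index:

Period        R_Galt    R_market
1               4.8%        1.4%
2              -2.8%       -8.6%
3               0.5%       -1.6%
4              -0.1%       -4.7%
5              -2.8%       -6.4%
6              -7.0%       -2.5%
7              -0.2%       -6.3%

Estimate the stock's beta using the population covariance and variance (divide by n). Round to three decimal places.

Mean R_i = (4.8 − 2.8 + 0.5 − 0.1 − 2.8 − 7.0 − 0.2) / 7 = -1.0857%
Mean R_m = (1.4 − 8.6 − 1.6 − 4.7 − 6.4 − 2.5 − 6.3) / 7 = -4.1000%
Σ(R_i − R̄_i)(R_m − R̄_m) = 35.9900  ⇒  Cov = 35.9900 / 7 = 5.1414
Σ(R_m − R̄_m)² = 69.8000  ⇒  Var(R_m) = 69.8000 / 7 = 9.9714
β = Cov / Var(R_m) = 5.1414 / 9.9714 = 0.5156

0.516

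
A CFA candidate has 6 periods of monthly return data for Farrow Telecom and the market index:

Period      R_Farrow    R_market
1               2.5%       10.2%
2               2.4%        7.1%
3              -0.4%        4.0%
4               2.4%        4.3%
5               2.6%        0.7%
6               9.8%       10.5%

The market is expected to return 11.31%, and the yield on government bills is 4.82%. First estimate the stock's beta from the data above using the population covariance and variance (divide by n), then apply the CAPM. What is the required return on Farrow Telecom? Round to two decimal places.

8.12%

Mean R_i = (2.5 + 2.4 − 0.4 + 2.4 + 2.6 + 9.8) / 6 = 3.2167%
Mean R_m = (10.2 + 7.1 + 4.0 + 4.3 + 0.7 + 10.5) / 6 = 6.1333%
Σ(R_i − R̄_i)(R_m − R̄_m) = 37.6067  ⇒  Cov = 37.6067 / 6 = 6.2678
Σ(R_m − R̄_m)² = 73.9733  ⇒  Var(R_m) = 73.9733 / 6 = 12.3289
β = Cov / Var(R_m) = 6.2678 / 12.3289 = 0.5084
MRP = 11.31% − 4.82% = 6.49%
E(R) = R_f + β × MRP = 4.82% + 0.5084 × 6.49% = 8.12%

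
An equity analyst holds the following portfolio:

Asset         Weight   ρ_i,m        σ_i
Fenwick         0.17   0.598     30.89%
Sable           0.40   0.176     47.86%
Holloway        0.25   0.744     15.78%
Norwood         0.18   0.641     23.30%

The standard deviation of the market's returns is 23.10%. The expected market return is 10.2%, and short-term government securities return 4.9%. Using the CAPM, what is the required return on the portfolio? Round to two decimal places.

β_Fenwick = 0.598 × 30.89% / 23.10% = 0.7997
β_Sable = 0.176 × 47.86% / 23.10% = 0.3646
β_Holloway = 0.744 × 15.78% / 23.10% = 0.5082
β_Norwood = 0.641 × 23.30% / 23.10% = 0.6465
β_P = Σ w_i β_i = 0.17×0.7997 + 0.40×0.3646 + 0.25×0.5082 + 0.18×0.6465 = 0.5252
MRP = 10.2% − 4.9% = 5.30%
E(R_P) = R_f + β_P × MRP = 4.9% + 0.5252 × 5.3% = 7.68%

7.68%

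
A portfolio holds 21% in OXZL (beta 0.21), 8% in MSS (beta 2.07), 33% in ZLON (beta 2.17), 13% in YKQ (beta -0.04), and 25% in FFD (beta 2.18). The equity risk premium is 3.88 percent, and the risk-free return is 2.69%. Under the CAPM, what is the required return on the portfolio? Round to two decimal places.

β_P = Σ w_i β_i = 0.21×0.21 + 0.08×2.07 + 0.33×2.17 + 0.13×-0.04 + 0.25×2.18 = 1.4656
E(R_P) = R_f + β_P × MRP = 2.69% + 1.4656 × 3.88% = 8.38%

8.38%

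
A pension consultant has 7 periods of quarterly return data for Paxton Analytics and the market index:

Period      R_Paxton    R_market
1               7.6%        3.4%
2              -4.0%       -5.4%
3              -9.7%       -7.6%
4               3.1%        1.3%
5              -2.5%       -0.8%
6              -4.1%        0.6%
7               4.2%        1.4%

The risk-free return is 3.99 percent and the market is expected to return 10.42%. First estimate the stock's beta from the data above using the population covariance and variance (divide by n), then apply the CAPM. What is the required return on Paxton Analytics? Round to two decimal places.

12.38%

Mean R_i = (7.6 − 4.0 − 9.7 + 3.1 − 2.5 − 4.1 + 4.2) / 7 = -0.7714%
Mean R_m = (3.4 − 5.4 − 7.6 + 1.3 − 0.8 + 0.6 + 1.4) / 7 = -1.0143%
Σ(R_i − R̄_i)(R_m − R̄_m) = 125.1329  ⇒  Cov = 125.1329 / 7 = 17.8761
Σ(R_m − R̄_m)² = 95.9286  ⇒  Var(R_m) = 95.9286 / 7 = 13.7041
β = Cov / Var(R_m) = 17.8761 / 13.7041 = 1.3044
MRP = 10.42% − 3.99% = 6.43%
E(R) = R_f + β × MRP = 3.99% + 1.3044 × 6.43% = 12.38%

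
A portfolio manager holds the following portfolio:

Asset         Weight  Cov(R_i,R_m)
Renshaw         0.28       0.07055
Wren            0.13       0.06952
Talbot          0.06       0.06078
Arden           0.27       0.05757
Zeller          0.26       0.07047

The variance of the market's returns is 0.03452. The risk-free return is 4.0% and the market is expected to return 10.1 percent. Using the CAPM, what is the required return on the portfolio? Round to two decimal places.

15.72%

β_Renshaw = 0.07055 / 0.03452 = 2.0437
β_Wren = 0.06952 / 0.03452 = 2.0139
β_Talbot = 0.06078 / 0.03452 = 1.7607
β_Arden = 0.05757 / 0.03452 = 1.6677
β_Zeller = 0.07047 / 0.03452 = 2.0414
β_P = Σ w_i β_i = 0.28×2.0437 + 0.13×2.0139 + 0.06×1.7607 + 0.27×1.6677 + 0.26×2.0414 = 1.9207
MRP = 10.1% − 4.0% = 6.10%
E(R_P) = R_f + β_P × MRP = 4.0% + 1.9207 × 6.1% = 15.72%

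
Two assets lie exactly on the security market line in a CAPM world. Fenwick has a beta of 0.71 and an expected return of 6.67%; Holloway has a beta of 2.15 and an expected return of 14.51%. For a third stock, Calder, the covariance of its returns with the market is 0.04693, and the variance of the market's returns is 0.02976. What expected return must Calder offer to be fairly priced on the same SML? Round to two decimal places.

MRP = (14.51% − 6.67%) / (2.15 − 0.71) = 5.4444%
R_f = 6.67% − 0.71 × 5.4444% = 2.8045%
β_Calder = Cov / Var(R_m) = 0.04693 / 0.02976 = 1.5769
E(R_Calder) = R_f + β × MRP = 2.8045% + 1.5769 × 5.4444% = 11.39%

11.39%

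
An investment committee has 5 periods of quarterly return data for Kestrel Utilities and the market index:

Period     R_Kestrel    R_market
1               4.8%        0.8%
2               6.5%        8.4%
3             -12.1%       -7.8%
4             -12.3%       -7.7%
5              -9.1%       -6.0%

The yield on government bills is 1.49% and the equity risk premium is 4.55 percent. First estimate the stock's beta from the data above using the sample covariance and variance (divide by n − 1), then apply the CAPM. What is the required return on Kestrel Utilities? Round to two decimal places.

7.20%

Mean R_i = (4.8 + 6.5 − 12.1 − 12.3 − 9.1) / 5 = -4.4400%
Mean R_m = (0.8 + 8.4 − 7.8 − 7.7 − 6.0) / 5 = -2.4600%
Σ(R_i − R̄_i)(R_m − R̄_m) = 247.5180  ⇒  Cov = 247.5180 / 4 = 61.8795
Σ(R_m − R̄_m)² = 197.0720  ⇒  Var(R_m) = 197.0720 / 4 = 49.2680
β = Cov / Var(R_m) = 61.8795 / 49.2680 = 1.2560
E(R) = R_f + β × MRP = 1.49% + 1.2560 × 4.55% = 7.20%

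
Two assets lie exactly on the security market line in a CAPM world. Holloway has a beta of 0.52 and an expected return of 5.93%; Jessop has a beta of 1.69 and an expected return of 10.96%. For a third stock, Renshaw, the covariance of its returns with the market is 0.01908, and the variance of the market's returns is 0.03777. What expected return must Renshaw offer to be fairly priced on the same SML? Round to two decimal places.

MRP = (10.96% − 5.93%) / (1.69 − 0.52) = 4.2991%
R_f = 5.93% − 0.52 × 4.2991% = 3.6945%
β_Renshaw = Cov / Var(R_m) = 0.01908 / 0.03777 = 0.5052
E(R_Renshaw) = R_f + β × MRP = 3.6945% + 0.5052 × 4.2991% = 5.87%

5.87%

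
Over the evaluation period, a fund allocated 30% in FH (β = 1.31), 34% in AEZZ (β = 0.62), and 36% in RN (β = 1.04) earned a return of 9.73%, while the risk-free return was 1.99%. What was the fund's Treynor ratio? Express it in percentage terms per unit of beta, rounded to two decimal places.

β_P = 0.30×1.31 + 0.34×0.62 + 0.36×1.04 = 0.9782
Treynor = (R_P − R_f) / β_P = (9.73% − 1.99%) / 0.9782 = 7.74% / 0.9782 = 7.91%

7.91%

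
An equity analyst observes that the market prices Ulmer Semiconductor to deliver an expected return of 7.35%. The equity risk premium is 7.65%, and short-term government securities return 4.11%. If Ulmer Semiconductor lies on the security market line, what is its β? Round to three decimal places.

β = (E(R) − R_f) / MRP = (7.35% − 4.11%) / 7.65% = 3.24% / 7.65% = 0.424

0.424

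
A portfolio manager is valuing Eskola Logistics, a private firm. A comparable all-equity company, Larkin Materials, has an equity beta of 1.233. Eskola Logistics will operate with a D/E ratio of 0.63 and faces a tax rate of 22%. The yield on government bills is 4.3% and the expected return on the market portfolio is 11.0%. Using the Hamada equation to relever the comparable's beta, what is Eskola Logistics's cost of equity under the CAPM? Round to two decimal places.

16.62%

β_L = β_U × [1 + (1 − t)(D/E)] = 1.233 × [1 + (1 − 0.22) × 0.63]
    = 1.233 × [1 + 0.78 × 0.63] = 1.233 × 1.4914 = 1.8389
MRP = 11.0% − 4.3% = 6.70%
E(R) = R_f + β_L × MRP = 4.3% + 1.8389 × 6.7% = 16.62%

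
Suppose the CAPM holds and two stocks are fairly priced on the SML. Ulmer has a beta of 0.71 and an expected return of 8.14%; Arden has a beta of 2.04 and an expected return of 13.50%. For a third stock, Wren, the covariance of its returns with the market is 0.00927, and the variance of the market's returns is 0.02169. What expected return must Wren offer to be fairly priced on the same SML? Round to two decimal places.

MRP = (13.50% − 8.14%) / (2.04 − 0.71) = 4.0301%
R_f = 8.14% − 0.71 × 4.0301% = 5.2786%
β_Wren = Cov / Var(R_m) = 0.00927 / 0.02169 = 0.4274
E(R_Wren) = R_f + β × MRP = 5.2786% + 0.4274 × 4.0301% = 7.00%

7.00%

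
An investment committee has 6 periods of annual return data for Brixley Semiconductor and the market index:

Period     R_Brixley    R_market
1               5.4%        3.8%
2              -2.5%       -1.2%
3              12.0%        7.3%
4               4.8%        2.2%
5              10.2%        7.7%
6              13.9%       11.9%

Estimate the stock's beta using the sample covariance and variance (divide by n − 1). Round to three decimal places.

1.249

Mean R_i = (5.4 − 2.5 + 12.0 + 4.8 + 10.2 + 13.9) / 6 = 7.3000%
Mean R_m = (3.8 − 1.2 + 7.3 + 2.2 + 7.7 + 11.9) / 6 = 5.2833%
Σ(R_i − R̄_i)(R_m − R̄_m) = 134.2200  ⇒  Cov = 134.2200 / 5 = 26.8440
Σ(R_m − R̄_m)² = 107.4283  ⇒  Var(R_m) = 107.4283 / 5 = 21.4857
β = Cov / Var(R_m) = 26.8440 / 21.4857 = 1.2494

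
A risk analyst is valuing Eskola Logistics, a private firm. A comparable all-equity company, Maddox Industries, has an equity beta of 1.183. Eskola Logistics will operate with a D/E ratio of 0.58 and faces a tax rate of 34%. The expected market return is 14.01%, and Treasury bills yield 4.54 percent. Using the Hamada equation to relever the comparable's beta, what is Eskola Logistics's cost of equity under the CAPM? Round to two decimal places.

20.03%

β_L = β_U × [1 + (1 − t)(D/E)] = 1.183 × [1 + (1 − 0.34) × 0.58]
    = 1.183 × [1 + 0.66 × 0.58] = 1.183 × 1.3828 = 1.6359
MRP = 14.01% − 4.54% = 9.47%
E(R) = R_f + β_L × MRP = 4.54% + 1.6359 × 9.47% = 20.03%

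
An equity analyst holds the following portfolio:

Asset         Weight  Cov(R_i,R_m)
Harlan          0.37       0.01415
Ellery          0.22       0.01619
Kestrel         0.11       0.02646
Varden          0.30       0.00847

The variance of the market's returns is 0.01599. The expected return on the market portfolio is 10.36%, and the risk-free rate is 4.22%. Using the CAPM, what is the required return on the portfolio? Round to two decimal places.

β_Harlan = 0.01415 / 0.01599 = 0.8849
β_Ellery = 0.01619 / 0.01599 = 1.0125
β_Kestrel = 0.02646 / 0.01599 = 1.6548
β_Varden = 0.00847 / 0.01599 = 0.5297
β_P = Σ w_i β_i = 0.37×0.8849 + 0.22×1.0125 + 0.11×1.6548 + 0.30×0.5297 = 0.8911
MRP = 10.36% − 4.22% = 6.14%
E(R_P) = R_f + β_P × MRP = 4.22% + 0.8911 × 6.14% = 9.69%

9.69%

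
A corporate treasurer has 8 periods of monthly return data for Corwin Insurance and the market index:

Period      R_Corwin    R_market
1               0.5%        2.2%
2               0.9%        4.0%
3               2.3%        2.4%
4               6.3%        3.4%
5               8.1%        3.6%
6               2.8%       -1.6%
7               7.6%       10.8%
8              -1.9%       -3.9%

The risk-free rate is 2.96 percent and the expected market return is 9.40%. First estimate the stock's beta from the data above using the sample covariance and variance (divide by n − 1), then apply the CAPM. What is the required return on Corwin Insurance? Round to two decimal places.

6.71%

Mean R_i = (0.5 + 0.9 + 2.3 + 6.3 + 8.1 + 2.8 + 7.6 − 1.9) / 8 = 3.3250%
Mean R_m = (2.2 + 4.0 + 2.4 + 3.4 + 3.6 − 1.6 + 10.8 − 3.9) / 8 = 2.6125%
Σ(R_i − R̄_i)(R_m − R̄_m) = 76.3175  ⇒  Cov = 76.3175 / 7 = 10.9025
Σ(R_m − R̄_m)² = 130.9288  ⇒  Var(R_m) = 130.9288 / 7 = 18.7041
β = Cov / Var(R_m) = 10.9025 / 18.7041 = 0.5829
MRP = 9.40% − 2.96% = 6.44%
E(R) = R_f + β × MRP = 2.96% + 0.5829 × 6.44% = 6.71%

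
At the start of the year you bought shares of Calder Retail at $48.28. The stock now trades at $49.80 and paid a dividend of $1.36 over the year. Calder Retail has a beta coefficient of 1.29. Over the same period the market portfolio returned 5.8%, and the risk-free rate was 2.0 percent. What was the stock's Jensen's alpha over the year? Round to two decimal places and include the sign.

Realised HPR = (P1 + D1 − P0) / P0 = (49.80 + 1.36 − 48.28) / 48.28 = 2.88 / 48.28 = 5.9652%
MRP = 5.8% − 2.0% = 3.80%
CAPM required = R_f + β·MRP = 2.0% + 1.29 × 3.8% = 6.9020%
α = realised − required = 5.9652% − 6.9020% = -0.94%

-0.94%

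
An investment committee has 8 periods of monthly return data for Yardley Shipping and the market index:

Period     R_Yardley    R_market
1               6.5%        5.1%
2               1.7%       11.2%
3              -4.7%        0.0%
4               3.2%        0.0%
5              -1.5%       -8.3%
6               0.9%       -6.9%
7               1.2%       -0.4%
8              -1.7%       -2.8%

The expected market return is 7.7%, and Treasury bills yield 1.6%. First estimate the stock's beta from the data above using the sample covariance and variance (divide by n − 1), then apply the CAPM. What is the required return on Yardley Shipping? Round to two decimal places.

Mean R_i = (6.5 + 1.7 − 4.7 + 3.2 − 1.5 + 0.9 + 1.2 − 1.7) / 8 = 0.7000%
Mean R_m = (5.1 + 11.2 + 0.0 + 0.0 − 8.3 − 6.9 − 0.4 − 2.8) / 8 = -0.2625%
Σ(R_i − R̄_i)(R_m − R̄_m) = 64.1800  ⇒  Cov = 64.1800 / 7 = 9.1686
Σ(R_m − R̄_m)² = 275.3988  ⇒  Var(R_m) = 275.3988 / 7 = 39.3427
β = Cov / Var(R_m) = 9.1686 / 39.3427 = 0.2330
MRP = 7.7% − 1.6% = 6.10%
E(R) = R_f + β × MRP = 1.6% + 0.2330 × 6.1% = 3.02%

3.02%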